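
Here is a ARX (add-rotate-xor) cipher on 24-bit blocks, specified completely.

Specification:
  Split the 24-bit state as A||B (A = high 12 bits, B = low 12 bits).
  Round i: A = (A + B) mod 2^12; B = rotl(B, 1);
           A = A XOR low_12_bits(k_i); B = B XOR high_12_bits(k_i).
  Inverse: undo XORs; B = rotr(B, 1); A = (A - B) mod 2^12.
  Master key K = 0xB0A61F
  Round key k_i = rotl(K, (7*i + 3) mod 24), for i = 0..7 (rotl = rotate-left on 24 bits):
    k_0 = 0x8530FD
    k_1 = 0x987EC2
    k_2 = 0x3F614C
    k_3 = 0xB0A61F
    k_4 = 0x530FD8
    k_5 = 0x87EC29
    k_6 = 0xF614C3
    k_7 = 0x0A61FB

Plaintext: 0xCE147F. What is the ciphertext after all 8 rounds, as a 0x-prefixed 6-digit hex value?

0xF6EF12

s_0 = plaintext = 0xCE147F
s_1 = Round(s_0, k_0) = 0x19D0AD
s_2 = Round(s_1, k_1) = 0xC888DD
s_3 = Round(s_2, k_2) = 0x42924D
s_4 = Round(s_3, k_3) = 0x069F90
s_5 = Round(s_4, k_4) = 0x021A11
s_6 = Round(s_5, k_5) = 0x61BC5D
s_7 = Round(s_6, k_6) = 0x6BB7DA
s_8 = Round(s_7, k_7) = 0xF6EF12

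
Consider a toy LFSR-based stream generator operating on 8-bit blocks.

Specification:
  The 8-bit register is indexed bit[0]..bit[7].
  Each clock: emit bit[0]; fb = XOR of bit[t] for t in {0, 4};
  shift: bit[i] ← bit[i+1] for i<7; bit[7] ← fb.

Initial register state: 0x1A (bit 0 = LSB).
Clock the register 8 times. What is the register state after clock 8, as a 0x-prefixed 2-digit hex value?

reg_0 = 0x1A
clock 1: out=0, reg = 0x8D
clock 2: out=1, reg = 0xC6
clock 3: out=0, reg = 0x63
clock 4: out=1, reg = 0xB1
clock 5: out=1, reg = 0x58
clock 6: out=0, reg = 0xAC
clock 7: out=0, reg = 0x56
clock 8: out=0, reg = 0xAB

0xAB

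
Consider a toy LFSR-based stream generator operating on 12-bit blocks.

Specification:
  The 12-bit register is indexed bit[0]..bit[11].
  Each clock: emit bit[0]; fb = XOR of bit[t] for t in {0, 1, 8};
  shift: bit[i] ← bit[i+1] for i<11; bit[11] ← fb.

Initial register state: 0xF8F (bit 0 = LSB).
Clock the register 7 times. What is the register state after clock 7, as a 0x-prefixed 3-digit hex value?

reg_0 = 0xF8F
clock 1: out=1, reg = 0xFC7
clock 2: out=1, reg = 0xFE3
clock 3: out=1, reg = 0xFF1
clock 4: out=1, reg = 0x7F8
clock 5: out=0, reg = 0xBFC
clock 6: out=0, reg = 0xDFE
clock 7: out=0, reg = 0x6FF

0x6FF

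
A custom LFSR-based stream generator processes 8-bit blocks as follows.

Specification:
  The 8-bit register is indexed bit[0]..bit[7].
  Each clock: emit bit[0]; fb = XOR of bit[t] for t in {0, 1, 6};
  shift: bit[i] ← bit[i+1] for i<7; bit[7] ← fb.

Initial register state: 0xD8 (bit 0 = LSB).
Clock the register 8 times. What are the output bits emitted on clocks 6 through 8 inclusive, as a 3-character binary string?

reg_0 = 0xD8
clock 1: out=0, reg = 0xEC
clock 2: out=0, reg = 0xF6
clock 3: out=0, reg = 0x7B
clock 4: out=1, reg = 0xBD
clock 5: out=1, reg = 0xDE
clock 6: out=0, reg = 0x6F
clock 7: out=1, reg = 0xB7
clock 8: out=1, reg = 0x5B

011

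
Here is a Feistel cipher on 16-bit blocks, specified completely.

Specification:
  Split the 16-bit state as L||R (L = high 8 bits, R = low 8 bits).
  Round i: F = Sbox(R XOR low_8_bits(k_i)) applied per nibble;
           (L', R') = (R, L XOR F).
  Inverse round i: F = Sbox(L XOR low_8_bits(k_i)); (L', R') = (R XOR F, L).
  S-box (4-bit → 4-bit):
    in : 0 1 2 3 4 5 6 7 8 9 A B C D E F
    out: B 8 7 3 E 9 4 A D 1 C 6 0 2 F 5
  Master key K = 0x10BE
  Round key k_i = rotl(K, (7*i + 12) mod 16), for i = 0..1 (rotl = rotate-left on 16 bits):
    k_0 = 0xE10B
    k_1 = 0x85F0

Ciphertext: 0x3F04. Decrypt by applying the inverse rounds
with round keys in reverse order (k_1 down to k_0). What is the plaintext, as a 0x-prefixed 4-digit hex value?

s_0 = ciphertext = 0x3F04
s_1 = InvRound(s_0, k_1) = 0x013F
s_2 = InvRound(s_1, k_0) = 0x8301

0x8301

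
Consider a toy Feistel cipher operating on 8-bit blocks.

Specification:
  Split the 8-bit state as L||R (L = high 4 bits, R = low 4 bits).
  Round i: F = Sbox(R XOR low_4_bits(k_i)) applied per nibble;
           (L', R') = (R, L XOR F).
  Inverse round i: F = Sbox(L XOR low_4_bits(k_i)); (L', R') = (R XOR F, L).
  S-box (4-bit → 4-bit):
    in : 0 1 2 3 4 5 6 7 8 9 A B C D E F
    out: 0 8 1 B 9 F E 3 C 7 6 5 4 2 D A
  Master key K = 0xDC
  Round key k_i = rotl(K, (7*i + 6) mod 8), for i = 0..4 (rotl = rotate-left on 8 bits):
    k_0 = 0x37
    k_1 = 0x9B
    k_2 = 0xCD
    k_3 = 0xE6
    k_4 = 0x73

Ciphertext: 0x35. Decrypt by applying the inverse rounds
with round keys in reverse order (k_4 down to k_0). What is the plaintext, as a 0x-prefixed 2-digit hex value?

0x90

s_0 = ciphertext = 0x35
s_1 = InvRound(s_0, k_4) = 0x53
s_2 = InvRound(s_1, k_3) = 0x85
s_3 = InvRound(s_2, k_2) = 0xA8
s_4 = InvRound(s_3, k_1) = 0x0A
s_5 = InvRound(s_4, k_0) = 0x90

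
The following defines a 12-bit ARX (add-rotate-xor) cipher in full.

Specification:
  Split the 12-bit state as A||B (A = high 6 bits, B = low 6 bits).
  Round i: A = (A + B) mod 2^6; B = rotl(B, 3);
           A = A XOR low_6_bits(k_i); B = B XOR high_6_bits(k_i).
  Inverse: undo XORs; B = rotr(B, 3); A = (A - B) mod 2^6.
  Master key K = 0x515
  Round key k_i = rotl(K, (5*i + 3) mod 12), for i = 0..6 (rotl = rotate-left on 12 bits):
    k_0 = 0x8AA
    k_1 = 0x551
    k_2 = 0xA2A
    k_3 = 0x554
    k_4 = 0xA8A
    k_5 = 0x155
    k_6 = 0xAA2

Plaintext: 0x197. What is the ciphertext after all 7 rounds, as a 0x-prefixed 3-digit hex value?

0xFD8

s_0 = plaintext = 0x197
s_1 = Round(s_0, k_0) = 0xDD8
s_2 = Round(s_1, k_1) = 0x796
s_3 = Round(s_2, k_2) = 0x79A
s_4 = Round(s_3, k_3) = 0xB06
s_5 = Round(s_4, k_4) = 0xE1A
s_6 = Round(s_5, k_5) = 0x1D6
s_7 = Round(s_6, k_6) = 0xFD8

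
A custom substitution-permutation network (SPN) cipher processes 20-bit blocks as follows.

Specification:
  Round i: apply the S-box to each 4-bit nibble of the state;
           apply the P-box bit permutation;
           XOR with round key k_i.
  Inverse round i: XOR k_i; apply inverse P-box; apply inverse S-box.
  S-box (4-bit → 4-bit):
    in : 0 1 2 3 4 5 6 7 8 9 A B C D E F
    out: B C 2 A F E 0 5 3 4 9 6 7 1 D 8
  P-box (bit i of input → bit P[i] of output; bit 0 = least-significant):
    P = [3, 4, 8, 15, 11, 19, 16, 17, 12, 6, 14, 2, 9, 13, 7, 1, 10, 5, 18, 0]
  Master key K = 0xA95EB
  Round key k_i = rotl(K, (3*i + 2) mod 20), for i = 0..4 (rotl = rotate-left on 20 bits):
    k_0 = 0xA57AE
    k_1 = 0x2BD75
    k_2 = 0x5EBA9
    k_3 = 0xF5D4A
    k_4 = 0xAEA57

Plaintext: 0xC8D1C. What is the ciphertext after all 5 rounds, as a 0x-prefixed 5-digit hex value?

s_0 = plaintext = 0xC8D1C
s_1 = Round(s_0, k_0) = 0xD6096
s_2 = Round(s_1, k_1) = 0x3A931
s_3 = Round(s_2, k_2) = 0xF288A
s_4 = Round(s_3, k_3) = 0x7E503
s_5 = Round(s_4, k_4) = 0x42481

0x42481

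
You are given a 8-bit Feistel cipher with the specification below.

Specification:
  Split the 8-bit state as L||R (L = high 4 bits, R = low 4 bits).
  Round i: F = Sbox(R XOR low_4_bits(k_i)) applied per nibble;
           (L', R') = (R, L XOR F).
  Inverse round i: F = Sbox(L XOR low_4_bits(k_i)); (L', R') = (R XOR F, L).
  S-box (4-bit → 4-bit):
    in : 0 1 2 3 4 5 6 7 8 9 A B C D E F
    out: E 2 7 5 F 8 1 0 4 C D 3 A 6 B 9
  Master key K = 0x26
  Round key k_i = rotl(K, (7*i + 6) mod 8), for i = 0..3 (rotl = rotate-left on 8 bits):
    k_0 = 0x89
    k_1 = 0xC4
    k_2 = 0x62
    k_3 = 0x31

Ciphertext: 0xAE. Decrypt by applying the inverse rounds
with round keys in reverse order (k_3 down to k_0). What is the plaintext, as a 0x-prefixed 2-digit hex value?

s_0 = ciphertext = 0xAE
s_1 = InvRound(s_0, k_3) = 0xDA
s_2 = InvRound(s_1, k_2) = 0x3D
s_3 = InvRound(s_2, k_1) = 0xD3
s_4 = InvRound(s_3, k_0) = 0xCD

0xCD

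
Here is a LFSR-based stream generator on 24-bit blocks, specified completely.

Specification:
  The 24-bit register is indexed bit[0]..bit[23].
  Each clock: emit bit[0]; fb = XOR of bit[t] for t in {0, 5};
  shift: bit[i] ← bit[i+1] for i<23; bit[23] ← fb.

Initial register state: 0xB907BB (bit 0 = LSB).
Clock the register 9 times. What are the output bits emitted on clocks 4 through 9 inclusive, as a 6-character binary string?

111011

reg_0 = 0xB907BB
clock 1: out=1, reg = 0x5C83DD
clock 2: out=1, reg = 0xAE41EE
clock 3: out=0, reg = 0xD720F7
clock 4: out=1, reg = 0x6B907B
clock 5: out=1, reg = 0x35C83D
clock 6: out=1, reg = 0x1AE41E
clock 7: out=0, reg = 0x0D720F
clock 8: out=1, reg = 0x86B907
clock 9: out=1, reg = 0xC35C83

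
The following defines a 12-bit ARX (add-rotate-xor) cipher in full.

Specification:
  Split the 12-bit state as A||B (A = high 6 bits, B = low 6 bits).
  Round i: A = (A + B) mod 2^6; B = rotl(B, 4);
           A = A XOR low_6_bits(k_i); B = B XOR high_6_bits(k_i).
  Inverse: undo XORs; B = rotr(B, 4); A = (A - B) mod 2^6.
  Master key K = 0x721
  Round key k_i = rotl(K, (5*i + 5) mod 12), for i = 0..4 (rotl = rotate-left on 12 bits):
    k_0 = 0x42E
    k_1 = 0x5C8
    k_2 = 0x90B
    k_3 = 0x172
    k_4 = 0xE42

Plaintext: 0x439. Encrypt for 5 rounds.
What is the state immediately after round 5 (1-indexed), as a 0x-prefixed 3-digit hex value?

s_0 = plaintext = 0x439
s_1 = Round(s_0, k_0) = 0x9CE
s_2 = Round(s_1, k_1) = 0xF74
s_3 = Round(s_2, k_2) = 0xEA9
s_4 = Round(s_3, k_3) = 0x45F
s_5 = Round(s_4, k_4) = 0xC8E

0xC8E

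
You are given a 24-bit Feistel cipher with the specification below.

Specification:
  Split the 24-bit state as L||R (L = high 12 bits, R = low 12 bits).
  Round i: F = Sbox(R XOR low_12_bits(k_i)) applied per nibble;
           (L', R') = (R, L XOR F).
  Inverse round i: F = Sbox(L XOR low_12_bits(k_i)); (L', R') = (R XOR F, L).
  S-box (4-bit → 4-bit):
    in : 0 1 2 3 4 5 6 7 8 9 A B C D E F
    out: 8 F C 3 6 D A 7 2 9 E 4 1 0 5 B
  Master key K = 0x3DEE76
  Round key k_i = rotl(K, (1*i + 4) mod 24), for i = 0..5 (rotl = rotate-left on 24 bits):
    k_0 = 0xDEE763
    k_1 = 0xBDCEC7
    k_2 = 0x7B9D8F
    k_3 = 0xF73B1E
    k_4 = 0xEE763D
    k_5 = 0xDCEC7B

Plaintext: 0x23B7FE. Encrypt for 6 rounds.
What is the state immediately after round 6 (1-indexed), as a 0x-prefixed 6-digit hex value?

s_0 = plaintext = 0x23B7FE
s_1 = Round(s_0, k_0) = 0x7FEAAB
s_2 = Round(s_1, k_1) = 0xAAB15F
s_3 = Round(s_2, k_2) = 0x15FBA3
s_4 = Round(s_3, k_3) = 0xBA391F
s_5 = Round(s_4, k_4) = 0x91F06F
s_6 = Round(s_5, k_5) = 0x06F8E9

0x06F8E9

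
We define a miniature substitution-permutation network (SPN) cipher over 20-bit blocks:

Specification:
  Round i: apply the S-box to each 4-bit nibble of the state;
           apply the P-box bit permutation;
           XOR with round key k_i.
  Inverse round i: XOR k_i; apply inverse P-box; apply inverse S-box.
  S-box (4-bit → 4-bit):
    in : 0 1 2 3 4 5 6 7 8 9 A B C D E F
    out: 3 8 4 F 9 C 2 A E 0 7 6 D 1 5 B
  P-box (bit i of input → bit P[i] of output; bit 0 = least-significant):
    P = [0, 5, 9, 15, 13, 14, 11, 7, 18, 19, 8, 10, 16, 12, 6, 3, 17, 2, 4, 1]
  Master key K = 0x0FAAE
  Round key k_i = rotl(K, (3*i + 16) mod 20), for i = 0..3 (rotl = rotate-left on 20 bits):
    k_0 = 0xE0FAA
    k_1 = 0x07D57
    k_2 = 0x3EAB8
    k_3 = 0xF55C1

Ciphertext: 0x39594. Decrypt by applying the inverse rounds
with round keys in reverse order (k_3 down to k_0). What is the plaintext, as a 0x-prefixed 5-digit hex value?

s_0 = ciphertext = 0x39594
s_1 = InvRound(s_0, k_3) = 0xB2064
s_2 = InvRound(s_1, k_2) = 0xB5685
s_3 = InvRound(s_2, k_1) = 0xCEBC2
s_4 = InvRound(s_3, k_0) = 0xD5107

0xD5107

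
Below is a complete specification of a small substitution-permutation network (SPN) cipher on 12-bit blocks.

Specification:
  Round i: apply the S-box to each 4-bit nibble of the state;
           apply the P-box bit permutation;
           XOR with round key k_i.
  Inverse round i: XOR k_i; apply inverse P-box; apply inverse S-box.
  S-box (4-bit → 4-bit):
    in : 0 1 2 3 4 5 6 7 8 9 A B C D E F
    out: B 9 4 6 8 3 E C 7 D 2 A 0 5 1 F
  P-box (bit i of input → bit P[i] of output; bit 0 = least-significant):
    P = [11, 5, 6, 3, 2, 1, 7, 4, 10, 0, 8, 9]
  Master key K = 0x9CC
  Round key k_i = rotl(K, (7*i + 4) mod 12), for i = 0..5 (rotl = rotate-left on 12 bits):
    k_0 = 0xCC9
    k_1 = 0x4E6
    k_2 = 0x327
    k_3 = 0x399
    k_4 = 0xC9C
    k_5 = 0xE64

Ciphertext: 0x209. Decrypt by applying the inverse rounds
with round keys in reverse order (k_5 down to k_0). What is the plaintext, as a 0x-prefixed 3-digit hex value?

s_0 = ciphertext = 0x209
s_1 = InvRound(s_0, k_5) = 0x5EF
s_2 = InvRound(s_1, k_4) = 0x3B8
s_3 = InvRound(s_2, k_3) = 0xACA
s_4 = InvRound(s_3, k_2) = 0x3DF
s_5 = InvRound(s_4, k_1) = 0xF4B
s_6 = InvRound(s_5, k_0) = 0x73C

0x73C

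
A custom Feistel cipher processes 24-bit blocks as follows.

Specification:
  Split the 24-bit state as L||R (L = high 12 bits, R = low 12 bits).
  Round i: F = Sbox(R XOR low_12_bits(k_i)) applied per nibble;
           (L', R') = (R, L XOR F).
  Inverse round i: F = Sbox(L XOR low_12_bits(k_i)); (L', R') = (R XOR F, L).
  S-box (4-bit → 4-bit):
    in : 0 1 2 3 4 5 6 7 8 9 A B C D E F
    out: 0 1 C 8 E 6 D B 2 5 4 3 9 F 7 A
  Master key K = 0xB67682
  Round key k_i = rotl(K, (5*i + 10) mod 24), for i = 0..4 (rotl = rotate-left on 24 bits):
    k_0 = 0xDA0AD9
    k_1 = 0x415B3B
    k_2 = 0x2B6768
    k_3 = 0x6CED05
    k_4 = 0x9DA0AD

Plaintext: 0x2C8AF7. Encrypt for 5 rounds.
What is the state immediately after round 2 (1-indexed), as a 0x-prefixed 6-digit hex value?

s_0 = plaintext = 0x2C8AF7
s_1 = Round(s_0, k_0) = 0xAF720F
s_2 = Round(s_1, k_1) = 0x20FF79
s_3 = Round(s_2, k_2) = 0xF7901E
s_4 = Round(s_3, k_3) = 0x01E06A
s_5 = Round(s_4, k_4) = 0x06A085

0x20FF79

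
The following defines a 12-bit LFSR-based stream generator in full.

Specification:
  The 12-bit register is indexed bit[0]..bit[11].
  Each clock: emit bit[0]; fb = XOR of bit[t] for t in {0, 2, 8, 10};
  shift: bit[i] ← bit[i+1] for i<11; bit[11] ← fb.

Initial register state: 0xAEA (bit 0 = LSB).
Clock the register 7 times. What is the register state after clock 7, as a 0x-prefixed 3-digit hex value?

reg_0 = 0xAEA
clock 1: out=0, reg = 0x575
clock 2: out=1, reg = 0x2BA
clock 3: out=0, reg = 0x15D
clock 4: out=1, reg = 0x8AE
clock 5: out=0, reg = 0xC57
clock 6: out=1, reg = 0xE2B
clock 7: out=1, reg = 0x715

0x715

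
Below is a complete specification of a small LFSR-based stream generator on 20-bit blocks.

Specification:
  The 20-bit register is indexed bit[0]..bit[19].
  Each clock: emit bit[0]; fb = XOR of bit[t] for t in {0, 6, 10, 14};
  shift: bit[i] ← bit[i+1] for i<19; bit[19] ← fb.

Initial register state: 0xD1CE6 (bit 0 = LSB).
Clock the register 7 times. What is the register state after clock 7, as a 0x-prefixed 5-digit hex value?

reg_0 = 0xD1CE6
clock 1: out=0, reg = 0x68E73
clock 2: out=1, reg = 0xB4739
clock 3: out=1, reg = 0xDA39C
clock 4: out=0, reg = 0x6D1CE
clock 5: out=0, reg = 0x368E7
clock 6: out=1, reg = 0x9B473
clock 7: out=1, reg = 0xCDA39

0xCDA39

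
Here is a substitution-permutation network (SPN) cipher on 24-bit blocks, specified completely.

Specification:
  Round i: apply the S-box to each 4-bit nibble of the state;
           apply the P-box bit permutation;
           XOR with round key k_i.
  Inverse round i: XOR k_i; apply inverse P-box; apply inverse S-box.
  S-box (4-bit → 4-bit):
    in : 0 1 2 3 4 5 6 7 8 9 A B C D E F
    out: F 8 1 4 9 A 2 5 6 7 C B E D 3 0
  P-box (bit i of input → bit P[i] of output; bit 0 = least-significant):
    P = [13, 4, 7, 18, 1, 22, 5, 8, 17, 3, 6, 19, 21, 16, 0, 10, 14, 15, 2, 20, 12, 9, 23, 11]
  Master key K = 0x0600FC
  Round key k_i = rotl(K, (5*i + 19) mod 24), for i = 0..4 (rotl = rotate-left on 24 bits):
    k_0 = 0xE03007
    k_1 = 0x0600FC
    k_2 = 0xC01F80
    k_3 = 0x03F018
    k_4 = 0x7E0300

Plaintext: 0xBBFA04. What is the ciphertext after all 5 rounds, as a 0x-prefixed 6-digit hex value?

s_0 = plaintext = 0xBBFA04
s_1 = Round(s_0, k_0) = 0xBCCB65
s_2 = Round(s_1, k_1) = 0x599EE1
s_3 = Round(s_2, k_2) = 0xA7D58F
s_4 = Round(s_3, k_3) = 0xEBBC35
s_5 = Round(s_4, k_4) = 0x43D578

0x43D578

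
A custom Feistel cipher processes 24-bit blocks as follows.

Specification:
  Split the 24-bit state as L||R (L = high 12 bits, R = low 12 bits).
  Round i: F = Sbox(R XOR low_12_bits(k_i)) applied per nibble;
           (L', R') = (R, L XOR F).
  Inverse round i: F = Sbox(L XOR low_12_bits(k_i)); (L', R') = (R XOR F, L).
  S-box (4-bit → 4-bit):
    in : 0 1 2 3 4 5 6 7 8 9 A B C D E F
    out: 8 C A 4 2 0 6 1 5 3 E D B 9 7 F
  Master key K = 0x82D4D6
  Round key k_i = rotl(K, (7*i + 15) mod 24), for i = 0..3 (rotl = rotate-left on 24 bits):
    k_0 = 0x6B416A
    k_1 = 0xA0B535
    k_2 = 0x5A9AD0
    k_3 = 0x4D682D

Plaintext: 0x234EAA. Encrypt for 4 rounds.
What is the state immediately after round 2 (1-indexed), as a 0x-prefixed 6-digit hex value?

s_0 = plaintext = 0x234EAA
s_1 = Round(s_0, k_0) = 0xEAAD8C
s_2 = Round(s_1, k_1) = 0xD8CB79
s_3 = Round(s_2, k_2) = 0xB7916F
s_4 = Round(s_3, k_3) = 0x16F853

0xD8CB79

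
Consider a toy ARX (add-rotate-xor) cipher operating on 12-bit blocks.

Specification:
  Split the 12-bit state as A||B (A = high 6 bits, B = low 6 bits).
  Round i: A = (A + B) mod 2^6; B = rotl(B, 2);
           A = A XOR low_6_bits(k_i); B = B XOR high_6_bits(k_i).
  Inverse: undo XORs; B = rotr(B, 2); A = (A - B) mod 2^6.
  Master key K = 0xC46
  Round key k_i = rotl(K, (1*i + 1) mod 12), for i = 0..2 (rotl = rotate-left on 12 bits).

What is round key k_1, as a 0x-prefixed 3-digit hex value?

0x11B

K = 0xC46
k_0 = rotl(K, (1*0+1) mod 12) = rotl(K, 1) = 0x88D
k_1 = rotl(K, (1*1+1) mod 12) = rotl(K, 2) = 0x11B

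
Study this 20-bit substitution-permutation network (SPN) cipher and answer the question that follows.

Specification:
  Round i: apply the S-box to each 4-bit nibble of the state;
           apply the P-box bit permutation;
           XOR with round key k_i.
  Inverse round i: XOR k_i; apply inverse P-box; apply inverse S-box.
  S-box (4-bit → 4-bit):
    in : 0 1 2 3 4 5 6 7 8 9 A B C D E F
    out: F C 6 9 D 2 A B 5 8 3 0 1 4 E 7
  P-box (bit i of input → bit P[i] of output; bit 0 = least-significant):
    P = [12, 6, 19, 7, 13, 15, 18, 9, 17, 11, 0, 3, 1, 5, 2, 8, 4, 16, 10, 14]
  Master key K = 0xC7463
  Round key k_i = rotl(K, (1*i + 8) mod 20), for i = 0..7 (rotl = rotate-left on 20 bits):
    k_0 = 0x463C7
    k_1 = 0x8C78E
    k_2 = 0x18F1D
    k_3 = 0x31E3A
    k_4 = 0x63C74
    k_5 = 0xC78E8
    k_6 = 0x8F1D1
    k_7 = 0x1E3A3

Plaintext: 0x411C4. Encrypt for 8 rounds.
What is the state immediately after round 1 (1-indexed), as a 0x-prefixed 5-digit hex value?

0xC165A

s_0 = plaintext = 0x411C4
s_1 = Round(s_0, k_0) = 0xC165A
s_2 = Round(s_1, k_1) = 0x85ED2
s_3 = Round(s_2, k_2) = 0xD8364
s_4 = Round(s_3, k_3) = 0x988B4
s_5 = Round(s_4, k_4) = 0xC6CF3
s_6 = Round(s_5, k_5) = 0xAC958
s_7 = Round(s_6, k_6) = 0x161CB
s_8 = Round(s_7, k_7) = 0x1868A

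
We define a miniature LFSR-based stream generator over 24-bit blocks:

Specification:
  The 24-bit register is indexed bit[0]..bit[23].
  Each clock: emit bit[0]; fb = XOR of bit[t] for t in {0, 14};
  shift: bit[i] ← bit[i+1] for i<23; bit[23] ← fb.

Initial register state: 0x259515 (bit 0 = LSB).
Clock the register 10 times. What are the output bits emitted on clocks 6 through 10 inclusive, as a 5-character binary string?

reg_0 = 0x259515
clock 1: out=1, reg = 0x92CA8A
clock 2: out=0, reg = 0xC96545
clock 3: out=1, reg = 0x64B2A2
clock 4: out=0, reg = 0x325951
clock 5: out=1, reg = 0x192CA8
clock 6: out=0, reg = 0x0C9654
clock 7: out=0, reg = 0x064B2A
clock 8: out=0, reg = 0x832595
clock 9: out=1, reg = 0xC192CA
clock 10: out=0, reg = 0x60C965

00010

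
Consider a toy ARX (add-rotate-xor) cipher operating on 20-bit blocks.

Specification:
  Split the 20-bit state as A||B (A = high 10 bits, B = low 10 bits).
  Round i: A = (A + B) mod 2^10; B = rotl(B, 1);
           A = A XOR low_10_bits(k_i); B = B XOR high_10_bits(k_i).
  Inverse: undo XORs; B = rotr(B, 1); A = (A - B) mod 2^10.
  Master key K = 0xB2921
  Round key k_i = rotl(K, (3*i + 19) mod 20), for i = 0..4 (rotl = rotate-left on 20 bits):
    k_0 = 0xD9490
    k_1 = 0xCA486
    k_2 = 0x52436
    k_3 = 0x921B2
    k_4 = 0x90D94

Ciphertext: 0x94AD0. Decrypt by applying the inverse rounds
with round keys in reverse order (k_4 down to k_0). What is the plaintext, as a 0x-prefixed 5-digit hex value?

s_0 = ciphertext = 0x94AD0
s_1 = InvRound(s_0, k_4) = 0x5F649
s_2 = InvRound(s_1, k_3) = 0xB3E00
s_3 = InvRound(s_2, k_2) = 0xD57A4
s_4 = InvRound(s_3, k_1) = 0x63646
s_5 = InvRound(s_4, k_0) = 0xA3291

0xA3291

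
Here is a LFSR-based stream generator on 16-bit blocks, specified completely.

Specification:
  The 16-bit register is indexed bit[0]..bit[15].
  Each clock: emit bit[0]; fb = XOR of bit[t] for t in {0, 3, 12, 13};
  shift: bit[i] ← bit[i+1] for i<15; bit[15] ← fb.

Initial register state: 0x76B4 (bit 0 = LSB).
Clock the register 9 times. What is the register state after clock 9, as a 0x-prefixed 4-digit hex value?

0x5B3B

reg_0 = 0x76B4
clock 1: out=0, reg = 0x3B5A
clock 2: out=0, reg = 0x9DAD
clock 3: out=1, reg = 0xCED6
clock 4: out=0, reg = 0x676B
clock 5: out=1, reg = 0xB3B5
clock 6: out=1, reg = 0xD9DA
clock 7: out=0, reg = 0x6CED
clock 8: out=1, reg = 0xB676
clock 9: out=0, reg = 0x5B3B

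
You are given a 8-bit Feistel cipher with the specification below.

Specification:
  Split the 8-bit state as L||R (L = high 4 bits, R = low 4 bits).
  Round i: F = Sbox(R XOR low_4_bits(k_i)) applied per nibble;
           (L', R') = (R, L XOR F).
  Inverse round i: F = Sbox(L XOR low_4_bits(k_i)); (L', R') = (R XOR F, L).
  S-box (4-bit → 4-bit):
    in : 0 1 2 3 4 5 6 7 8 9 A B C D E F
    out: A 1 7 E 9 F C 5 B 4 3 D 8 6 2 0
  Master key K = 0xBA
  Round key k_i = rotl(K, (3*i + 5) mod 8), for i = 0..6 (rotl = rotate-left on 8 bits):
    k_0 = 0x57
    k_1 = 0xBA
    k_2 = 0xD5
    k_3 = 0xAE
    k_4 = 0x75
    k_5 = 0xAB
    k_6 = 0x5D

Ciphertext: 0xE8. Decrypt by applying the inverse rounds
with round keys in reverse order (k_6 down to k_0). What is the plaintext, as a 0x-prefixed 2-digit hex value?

0x29

s_0 = ciphertext = 0xE8
s_1 = InvRound(s_0, k_6) = 0x6E
s_2 = InvRound(s_1, k_5) = 0x86
s_3 = InvRound(s_2, k_4) = 0x08
s_4 = InvRound(s_3, k_3) = 0xA0
s_5 = InvRound(s_4, k_2) = 0x0A
s_6 = InvRound(s_5, k_1) = 0x90
s_7 = InvRound(s_6, k_0) = 0x29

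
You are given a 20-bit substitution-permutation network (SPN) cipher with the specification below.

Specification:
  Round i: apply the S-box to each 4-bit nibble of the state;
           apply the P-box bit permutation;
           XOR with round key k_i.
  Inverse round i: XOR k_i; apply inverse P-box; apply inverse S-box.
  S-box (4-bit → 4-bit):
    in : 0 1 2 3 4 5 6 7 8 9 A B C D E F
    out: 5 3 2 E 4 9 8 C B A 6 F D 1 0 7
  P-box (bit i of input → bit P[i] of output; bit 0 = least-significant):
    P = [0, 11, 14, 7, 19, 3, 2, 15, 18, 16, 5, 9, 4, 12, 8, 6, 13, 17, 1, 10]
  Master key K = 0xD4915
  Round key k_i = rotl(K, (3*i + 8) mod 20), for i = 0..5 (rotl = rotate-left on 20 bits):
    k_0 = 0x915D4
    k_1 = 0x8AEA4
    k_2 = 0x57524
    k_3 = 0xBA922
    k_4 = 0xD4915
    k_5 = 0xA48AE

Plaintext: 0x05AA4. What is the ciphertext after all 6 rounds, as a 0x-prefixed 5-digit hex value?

s_0 = plaintext = 0x05AA4
s_1 = Round(s_0, k_0) = 0x875AA
s_2 = Round(s_1, k_1) = 0xEC1E8
s_3 = Round(s_2, k_2) = 0x07CF5
s_4 = Round(s_3, k_3) = 0x78ACD
s_5 = Round(s_4, k_4) = 0x4DD62
s_6 = Round(s_5, k_5) = 0xEC0BC

0xEC0BC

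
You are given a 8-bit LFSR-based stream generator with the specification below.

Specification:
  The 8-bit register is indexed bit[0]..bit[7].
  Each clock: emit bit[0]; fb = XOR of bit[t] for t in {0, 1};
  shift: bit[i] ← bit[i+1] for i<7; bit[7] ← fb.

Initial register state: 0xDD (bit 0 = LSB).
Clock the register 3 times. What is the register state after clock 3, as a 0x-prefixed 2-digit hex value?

reg_0 = 0xDD
clock 1: out=1, reg = 0xEE
clock 2: out=0, reg = 0xF7
clock 3: out=1, reg = 0x7B

0x7B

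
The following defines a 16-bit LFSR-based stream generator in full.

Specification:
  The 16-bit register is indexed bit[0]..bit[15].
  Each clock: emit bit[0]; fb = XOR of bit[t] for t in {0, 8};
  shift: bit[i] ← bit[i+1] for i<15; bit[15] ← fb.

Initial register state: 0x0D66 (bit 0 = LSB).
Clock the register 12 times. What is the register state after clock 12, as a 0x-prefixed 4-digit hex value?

0x66B0

reg_0 = 0x0D66
clock 1: out=0, reg = 0x86B3
clock 2: out=1, reg = 0xC359
clock 3: out=1, reg = 0x61AC
clock 4: out=0, reg = 0xB0D6
clock 5: out=0, reg = 0x586B
clock 6: out=1, reg = 0xAC35
clock 7: out=1, reg = 0xD61A
clock 8: out=0, reg = 0x6B0D
clock 9: out=1, reg = 0x3586
clock 10: out=0, reg = 0x9AC3
clock 11: out=1, reg = 0xCD61
clock 12: out=1, reg = 0x66B0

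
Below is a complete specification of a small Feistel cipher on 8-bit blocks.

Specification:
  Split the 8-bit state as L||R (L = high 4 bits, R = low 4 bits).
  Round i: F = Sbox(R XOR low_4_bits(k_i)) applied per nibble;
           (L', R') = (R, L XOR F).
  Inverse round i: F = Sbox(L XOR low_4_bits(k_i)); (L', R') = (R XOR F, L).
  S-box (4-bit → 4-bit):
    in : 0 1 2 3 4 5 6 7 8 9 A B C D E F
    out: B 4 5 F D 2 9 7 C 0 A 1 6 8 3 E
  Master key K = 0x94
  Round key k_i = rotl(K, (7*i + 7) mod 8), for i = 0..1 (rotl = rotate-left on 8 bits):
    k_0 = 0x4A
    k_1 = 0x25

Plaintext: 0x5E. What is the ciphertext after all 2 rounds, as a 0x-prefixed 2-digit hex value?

s_0 = plaintext = 0x5E
s_1 = Round(s_0, k_0) = 0xE8
s_2 = Round(s_1, k_1) = 0x86

0x86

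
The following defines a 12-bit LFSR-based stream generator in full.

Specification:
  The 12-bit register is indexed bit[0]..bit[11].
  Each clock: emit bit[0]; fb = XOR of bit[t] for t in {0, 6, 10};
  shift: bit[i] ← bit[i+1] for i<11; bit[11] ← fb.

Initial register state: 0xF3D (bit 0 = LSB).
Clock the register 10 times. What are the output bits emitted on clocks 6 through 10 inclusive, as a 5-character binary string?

reg_0 = 0xF3D
clock 1: out=1, reg = 0x79E
clock 2: out=0, reg = 0xBCF
clock 3: out=1, reg = 0x5E7
clock 4: out=1, reg = 0xAF3
clock 5: out=1, reg = 0x579
clock 6: out=1, reg = 0xABC
clock 7: out=0, reg = 0x55E
clock 8: out=0, reg = 0x2AF
clock 9: out=1, reg = 0x957
clock 10: out=1, reg = 0x4AB

10011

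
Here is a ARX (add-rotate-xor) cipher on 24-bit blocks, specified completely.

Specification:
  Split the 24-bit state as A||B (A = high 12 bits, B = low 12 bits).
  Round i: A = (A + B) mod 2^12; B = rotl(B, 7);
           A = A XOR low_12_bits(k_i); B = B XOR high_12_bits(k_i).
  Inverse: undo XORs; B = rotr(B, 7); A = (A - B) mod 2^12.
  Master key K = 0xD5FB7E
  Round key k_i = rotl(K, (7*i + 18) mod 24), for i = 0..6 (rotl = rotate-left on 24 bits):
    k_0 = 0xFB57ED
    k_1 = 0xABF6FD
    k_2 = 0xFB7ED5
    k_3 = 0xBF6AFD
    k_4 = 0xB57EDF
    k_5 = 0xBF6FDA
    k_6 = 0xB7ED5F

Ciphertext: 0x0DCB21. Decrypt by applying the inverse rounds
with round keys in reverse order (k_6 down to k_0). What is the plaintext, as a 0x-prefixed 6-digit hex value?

s_0 = ciphertext = 0x0DCB21
s_1 = InvRound(s_0, k_6) = 0x1A3BE0
s_2 = InvRound(s_1, k_5) = 0xBB92C0
s_3 = InvRound(s_2, k_4) = 0x2732F3
s_4 = InvRound(s_3, k_3) = 0x7DC0B2
s_5 = InvRound(s_4, k_2) = 0x84B0BE
s_6 = InvRound(s_5, k_1) = 0xE82034
s_7 = InvRound(s_6, k_0) = 0x93003F

0x93003F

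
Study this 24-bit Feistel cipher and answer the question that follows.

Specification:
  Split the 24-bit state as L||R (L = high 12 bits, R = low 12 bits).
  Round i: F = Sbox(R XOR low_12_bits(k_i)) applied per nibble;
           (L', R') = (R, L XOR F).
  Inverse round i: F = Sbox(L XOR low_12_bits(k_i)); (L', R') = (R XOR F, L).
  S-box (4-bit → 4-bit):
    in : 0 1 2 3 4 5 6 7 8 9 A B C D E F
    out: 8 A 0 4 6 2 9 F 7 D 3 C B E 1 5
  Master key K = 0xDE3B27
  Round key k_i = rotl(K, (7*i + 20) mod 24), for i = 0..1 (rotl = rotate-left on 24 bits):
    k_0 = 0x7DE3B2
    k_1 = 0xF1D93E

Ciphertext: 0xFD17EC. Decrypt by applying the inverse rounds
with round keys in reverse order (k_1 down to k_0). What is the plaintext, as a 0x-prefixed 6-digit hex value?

0x1BDEF9

s_0 = ciphertext = 0xFD17EC
s_1 = InvRound(s_0, k_1) = 0xEF9FD1
s_2 = InvRound(s_1, k_0) = 0x1BDEF9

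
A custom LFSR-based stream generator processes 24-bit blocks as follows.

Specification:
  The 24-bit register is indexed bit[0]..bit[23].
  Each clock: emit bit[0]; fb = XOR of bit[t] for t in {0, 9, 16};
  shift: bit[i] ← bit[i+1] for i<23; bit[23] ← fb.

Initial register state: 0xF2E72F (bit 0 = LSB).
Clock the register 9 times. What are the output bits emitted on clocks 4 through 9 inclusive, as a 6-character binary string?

reg_0 = 0xF2E72F
clock 1: out=1, reg = 0x797397
clock 2: out=1, reg = 0xBCB9CB
clock 3: out=1, reg = 0xDE5CE5
clock 4: out=1, reg = 0xEF2E72
clock 5: out=0, reg = 0x779739
clock 6: out=1, reg = 0xBBCB9C
clock 7: out=0, reg = 0x5DE5CE
clock 8: out=0, reg = 0xAEF2E7
clock 9: out=1, reg = 0x577973

101001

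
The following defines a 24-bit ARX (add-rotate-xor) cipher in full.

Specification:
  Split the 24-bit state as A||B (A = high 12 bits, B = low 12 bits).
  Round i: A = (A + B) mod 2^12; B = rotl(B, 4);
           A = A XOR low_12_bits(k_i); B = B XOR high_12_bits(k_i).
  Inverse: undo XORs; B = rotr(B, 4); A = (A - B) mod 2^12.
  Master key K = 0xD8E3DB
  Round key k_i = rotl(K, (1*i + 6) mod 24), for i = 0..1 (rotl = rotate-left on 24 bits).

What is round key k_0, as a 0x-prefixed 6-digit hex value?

0x38F6F6

K = 0xD8E3DB
k_0 = rotl(K, (1*0+6) mod 24) = rotl(K, 6) = 0x38F6F6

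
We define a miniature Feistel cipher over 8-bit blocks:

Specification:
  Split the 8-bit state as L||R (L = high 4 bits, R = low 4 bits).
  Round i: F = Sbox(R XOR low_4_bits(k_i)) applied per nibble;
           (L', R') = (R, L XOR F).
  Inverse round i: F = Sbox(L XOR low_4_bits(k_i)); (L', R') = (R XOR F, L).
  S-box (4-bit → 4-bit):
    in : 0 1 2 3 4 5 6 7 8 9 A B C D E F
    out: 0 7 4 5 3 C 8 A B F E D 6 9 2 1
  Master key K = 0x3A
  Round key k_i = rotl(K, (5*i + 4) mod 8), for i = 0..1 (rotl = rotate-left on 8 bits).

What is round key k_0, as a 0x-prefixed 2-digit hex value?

K = 0x3A
k_0 = rotl(K, (5*0+4) mod 8) = rotl(K, 4) = 0xA3

0xA3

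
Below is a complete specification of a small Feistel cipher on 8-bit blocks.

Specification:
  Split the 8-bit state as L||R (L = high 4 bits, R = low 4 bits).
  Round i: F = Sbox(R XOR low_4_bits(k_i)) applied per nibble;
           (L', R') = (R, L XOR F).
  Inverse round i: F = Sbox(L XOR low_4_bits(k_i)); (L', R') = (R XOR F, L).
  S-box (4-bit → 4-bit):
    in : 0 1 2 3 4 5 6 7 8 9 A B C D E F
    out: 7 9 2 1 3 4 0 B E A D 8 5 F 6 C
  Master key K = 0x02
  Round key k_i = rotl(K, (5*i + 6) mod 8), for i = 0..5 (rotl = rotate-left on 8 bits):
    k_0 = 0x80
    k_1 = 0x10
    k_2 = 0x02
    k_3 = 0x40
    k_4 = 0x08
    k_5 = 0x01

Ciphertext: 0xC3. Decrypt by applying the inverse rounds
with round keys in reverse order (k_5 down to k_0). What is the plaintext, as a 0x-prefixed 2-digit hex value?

0x1F

s_0 = ciphertext = 0xC3
s_1 = InvRound(s_0, k_5) = 0xCC
s_2 = InvRound(s_1, k_4) = 0xFC
s_3 = InvRound(s_2, k_3) = 0x0F
s_4 = InvRound(s_3, k_2) = 0xD0
s_5 = InvRound(s_4, k_1) = 0xFD
s_6 = InvRound(s_5, k_0) = 0x1F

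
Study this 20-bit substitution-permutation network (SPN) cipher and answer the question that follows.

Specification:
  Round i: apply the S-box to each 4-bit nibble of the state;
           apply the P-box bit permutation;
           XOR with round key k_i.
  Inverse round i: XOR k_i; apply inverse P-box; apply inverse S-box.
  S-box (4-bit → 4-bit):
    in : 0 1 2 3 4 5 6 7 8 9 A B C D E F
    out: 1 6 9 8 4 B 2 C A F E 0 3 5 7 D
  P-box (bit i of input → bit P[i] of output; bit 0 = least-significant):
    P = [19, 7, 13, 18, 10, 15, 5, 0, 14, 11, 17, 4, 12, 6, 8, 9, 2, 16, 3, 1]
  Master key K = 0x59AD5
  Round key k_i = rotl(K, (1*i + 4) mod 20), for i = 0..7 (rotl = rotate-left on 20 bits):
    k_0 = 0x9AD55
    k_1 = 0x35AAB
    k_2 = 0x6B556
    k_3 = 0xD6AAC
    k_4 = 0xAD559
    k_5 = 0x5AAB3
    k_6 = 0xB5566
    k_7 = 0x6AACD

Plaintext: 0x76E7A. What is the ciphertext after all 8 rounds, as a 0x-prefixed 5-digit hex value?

s_0 = plaintext = 0x76E7A
s_1 = Round(s_0, k_0) = 0xFC5BE
s_2 = Round(s_1, k_1) = 0xB2275
s_3 = Round(s_2, k_2) = 0xAE7E7
s_4 = Round(s_3, k_3) = 0xADFD6
s_5 = Round(s_4, k_4) = 0x980E3
s_6 = Round(s_5, k_5) = 0x06CDD
s_7 = Round(s_6, k_6) = 0x33902
s_8 = Round(s_7, k_7) = 0x8E4DF

0x8E4DF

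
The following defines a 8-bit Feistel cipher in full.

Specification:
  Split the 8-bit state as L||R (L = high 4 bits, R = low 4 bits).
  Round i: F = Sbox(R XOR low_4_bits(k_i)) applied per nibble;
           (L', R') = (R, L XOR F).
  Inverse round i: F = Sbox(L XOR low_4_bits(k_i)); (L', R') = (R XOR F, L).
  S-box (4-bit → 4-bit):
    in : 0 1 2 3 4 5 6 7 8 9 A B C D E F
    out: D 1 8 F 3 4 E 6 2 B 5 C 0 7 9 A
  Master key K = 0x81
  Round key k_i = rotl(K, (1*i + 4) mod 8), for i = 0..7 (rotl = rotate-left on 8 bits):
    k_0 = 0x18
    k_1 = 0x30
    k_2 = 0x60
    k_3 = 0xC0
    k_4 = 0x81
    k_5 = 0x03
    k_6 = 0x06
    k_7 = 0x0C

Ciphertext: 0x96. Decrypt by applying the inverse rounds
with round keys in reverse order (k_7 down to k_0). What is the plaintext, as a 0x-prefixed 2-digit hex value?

0x98

s_0 = ciphertext = 0x96
s_1 = InvRound(s_0, k_7) = 0x29
s_2 = InvRound(s_1, k_6) = 0xA2
s_3 = InvRound(s_2, k_5) = 0x9A
s_4 = InvRound(s_3, k_4) = 0x89
s_5 = InvRound(s_4, k_3) = 0xB8
s_6 = InvRound(s_5, k_2) = 0x4B
s_7 = InvRound(s_6, k_1) = 0x84
s_8 = InvRound(s_7, k_0) = 0x98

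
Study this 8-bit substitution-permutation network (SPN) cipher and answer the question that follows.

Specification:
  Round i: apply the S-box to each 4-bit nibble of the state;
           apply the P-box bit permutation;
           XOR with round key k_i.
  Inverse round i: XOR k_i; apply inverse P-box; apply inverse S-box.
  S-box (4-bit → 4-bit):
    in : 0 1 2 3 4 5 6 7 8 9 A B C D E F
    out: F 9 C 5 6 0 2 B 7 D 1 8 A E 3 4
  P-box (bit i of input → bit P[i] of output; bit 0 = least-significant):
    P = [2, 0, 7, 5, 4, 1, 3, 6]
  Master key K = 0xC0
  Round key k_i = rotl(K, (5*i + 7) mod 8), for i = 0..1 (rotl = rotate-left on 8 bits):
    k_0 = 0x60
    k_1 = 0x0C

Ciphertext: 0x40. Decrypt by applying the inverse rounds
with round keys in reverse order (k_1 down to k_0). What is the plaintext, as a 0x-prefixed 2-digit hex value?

s_0 = ciphertext = 0x40
s_1 = InvRound(s_0, k_1) = 0x2A
s_2 = InvRound(s_1, k_0) = 0xD5

0xD5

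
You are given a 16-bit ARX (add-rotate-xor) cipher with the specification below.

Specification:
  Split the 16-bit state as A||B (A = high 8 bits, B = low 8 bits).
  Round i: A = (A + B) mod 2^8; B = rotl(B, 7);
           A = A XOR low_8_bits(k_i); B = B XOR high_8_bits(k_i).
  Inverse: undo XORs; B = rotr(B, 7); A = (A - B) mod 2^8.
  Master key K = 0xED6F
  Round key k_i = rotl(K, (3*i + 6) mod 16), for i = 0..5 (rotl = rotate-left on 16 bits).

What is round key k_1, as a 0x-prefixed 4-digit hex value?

K = 0xED6F
k_0 = rotl(K, (3*0+6) mod 16) = rotl(K, 6) = 0x5BFB
k_1 = rotl(K, (3*1+6) mod 16) = rotl(K, 9) = 0xDFDA

0xDFDA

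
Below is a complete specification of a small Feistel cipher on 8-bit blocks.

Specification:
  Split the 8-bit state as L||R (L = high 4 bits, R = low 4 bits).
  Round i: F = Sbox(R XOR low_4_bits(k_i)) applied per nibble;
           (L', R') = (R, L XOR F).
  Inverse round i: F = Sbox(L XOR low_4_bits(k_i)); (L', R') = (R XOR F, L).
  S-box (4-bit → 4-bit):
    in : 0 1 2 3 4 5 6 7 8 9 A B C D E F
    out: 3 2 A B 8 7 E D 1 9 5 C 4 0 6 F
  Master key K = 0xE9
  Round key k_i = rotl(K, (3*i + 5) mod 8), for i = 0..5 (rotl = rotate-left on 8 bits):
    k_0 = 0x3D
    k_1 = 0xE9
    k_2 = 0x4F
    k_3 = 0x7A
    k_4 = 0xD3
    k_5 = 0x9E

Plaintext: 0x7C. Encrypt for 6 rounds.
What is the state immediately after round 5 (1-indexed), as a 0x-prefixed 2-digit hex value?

s_0 = plaintext = 0x7C
s_1 = Round(s_0, k_0) = 0xC5
s_2 = Round(s_1, k_1) = 0x58
s_3 = Round(s_2, k_2) = 0x88
s_4 = Round(s_3, k_3) = 0x82
s_5 = Round(s_4, k_4) = 0x2A
s_6 = Round(s_5, k_5) = 0xAA

0x2A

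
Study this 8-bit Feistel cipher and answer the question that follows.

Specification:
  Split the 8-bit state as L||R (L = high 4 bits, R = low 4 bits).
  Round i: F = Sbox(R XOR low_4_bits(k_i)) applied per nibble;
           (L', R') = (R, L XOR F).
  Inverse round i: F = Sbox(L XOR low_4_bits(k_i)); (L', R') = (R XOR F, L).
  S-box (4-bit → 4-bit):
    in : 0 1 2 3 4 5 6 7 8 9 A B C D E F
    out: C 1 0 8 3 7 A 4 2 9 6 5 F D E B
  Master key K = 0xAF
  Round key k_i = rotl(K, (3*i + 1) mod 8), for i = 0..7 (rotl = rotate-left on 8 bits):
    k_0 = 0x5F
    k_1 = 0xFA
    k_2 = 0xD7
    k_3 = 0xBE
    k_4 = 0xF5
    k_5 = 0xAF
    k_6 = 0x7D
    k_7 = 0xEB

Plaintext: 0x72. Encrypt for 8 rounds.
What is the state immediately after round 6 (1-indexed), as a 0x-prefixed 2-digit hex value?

0x99

s_0 = plaintext = 0x72
s_1 = Round(s_0, k_0) = 0x2A
s_2 = Round(s_1, k_1) = 0xAE
s_3 = Round(s_2, k_2) = 0xE3
s_4 = Round(s_3, k_3) = 0x33
s_5 = Round(s_4, k_4) = 0x39
s_6 = Round(s_5, k_5) = 0x99
s_7 = Round(s_6, k_6) = 0x9A
s_8 = Round(s_7, k_7) = 0xA8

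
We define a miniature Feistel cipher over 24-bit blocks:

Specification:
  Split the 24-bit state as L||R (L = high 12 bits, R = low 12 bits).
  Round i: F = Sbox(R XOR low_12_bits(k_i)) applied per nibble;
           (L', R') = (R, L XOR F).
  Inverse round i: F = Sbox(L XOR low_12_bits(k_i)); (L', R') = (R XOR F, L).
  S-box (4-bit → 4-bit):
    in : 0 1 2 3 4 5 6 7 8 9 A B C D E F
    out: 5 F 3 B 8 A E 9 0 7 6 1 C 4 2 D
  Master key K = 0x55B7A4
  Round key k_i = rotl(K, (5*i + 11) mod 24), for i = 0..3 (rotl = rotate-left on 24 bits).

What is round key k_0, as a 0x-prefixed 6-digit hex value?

K = 0x55B7A4
k_0 = rotl(K, (5*0+11) mod 24) = rotl(K, 11) = 0xBD22AD

0xBD22AD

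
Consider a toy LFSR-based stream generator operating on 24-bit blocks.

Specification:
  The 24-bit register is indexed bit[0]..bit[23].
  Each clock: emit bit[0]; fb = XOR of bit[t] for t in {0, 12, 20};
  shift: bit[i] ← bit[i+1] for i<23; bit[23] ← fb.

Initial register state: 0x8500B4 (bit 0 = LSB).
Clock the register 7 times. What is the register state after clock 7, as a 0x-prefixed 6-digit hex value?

reg_0 = 0x8500B4
clock 1: out=0, reg = 0x42805A
clock 2: out=0, reg = 0x21402D
clock 3: out=1, reg = 0x90A016
clock 4: out=0, reg = 0xC8500B
clock 5: out=1, reg = 0x642805
clock 6: out=1, reg = 0xB21402
clock 7: out=0, reg = 0x590A01

0x590A01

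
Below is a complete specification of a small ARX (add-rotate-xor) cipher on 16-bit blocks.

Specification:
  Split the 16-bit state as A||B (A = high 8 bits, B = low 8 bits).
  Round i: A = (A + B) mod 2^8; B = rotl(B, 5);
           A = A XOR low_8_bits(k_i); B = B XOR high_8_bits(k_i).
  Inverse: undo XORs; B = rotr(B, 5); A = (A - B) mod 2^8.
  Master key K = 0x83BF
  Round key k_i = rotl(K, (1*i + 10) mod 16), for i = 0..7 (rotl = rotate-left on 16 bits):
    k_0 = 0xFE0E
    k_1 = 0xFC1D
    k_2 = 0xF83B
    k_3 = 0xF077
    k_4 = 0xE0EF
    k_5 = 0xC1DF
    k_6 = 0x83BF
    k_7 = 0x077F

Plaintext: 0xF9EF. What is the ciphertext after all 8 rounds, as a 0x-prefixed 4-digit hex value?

s_0 = plaintext = 0xF9EF
s_1 = Round(s_0, k_0) = 0xE603
s_2 = Round(s_1, k_1) = 0xF49C
s_3 = Round(s_2, k_2) = 0xAB6B
s_4 = Round(s_3, k_3) = 0x619D
s_5 = Round(s_4, k_4) = 0x1153
s_6 = Round(s_5, k_5) = 0xBBAB
s_7 = Round(s_6, k_6) = 0xD9F6
s_8 = Round(s_7, k_7) = 0xB0D9

0xB0D9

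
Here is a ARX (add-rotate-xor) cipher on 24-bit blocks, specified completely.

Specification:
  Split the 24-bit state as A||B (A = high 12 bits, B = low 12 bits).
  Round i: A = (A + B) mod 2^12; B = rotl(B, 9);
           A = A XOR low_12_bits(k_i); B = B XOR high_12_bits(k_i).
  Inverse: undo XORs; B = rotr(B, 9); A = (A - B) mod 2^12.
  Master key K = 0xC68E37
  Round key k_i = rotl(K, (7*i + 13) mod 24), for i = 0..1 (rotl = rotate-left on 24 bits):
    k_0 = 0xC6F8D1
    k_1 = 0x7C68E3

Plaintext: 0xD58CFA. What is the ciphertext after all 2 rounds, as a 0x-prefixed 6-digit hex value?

s_0 = plaintext = 0xD58CFA
s_1 = Round(s_0, k_0) = 0x2839F0
s_2 = Round(s_1, k_1) = 0x4906F8

0x4906F8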